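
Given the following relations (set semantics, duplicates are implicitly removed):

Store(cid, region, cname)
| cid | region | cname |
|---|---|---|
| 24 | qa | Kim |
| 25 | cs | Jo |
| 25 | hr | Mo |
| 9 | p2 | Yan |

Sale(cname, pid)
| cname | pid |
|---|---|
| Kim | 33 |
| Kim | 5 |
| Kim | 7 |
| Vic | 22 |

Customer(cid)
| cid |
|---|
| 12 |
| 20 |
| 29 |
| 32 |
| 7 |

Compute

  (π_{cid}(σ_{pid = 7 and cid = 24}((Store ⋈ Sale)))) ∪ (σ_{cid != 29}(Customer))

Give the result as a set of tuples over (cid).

Store ⋈ Sale (natural join on cname): {(24, qa, Kim, 33), (24, qa, Kim, 5), (24, qa, Kim, 7)}
Selection pid = 7 and cid = 24: {(24, qa, Kim, 7)}
π[cid]: project onto (cid) → {24}
Selection cid != 29: {12, 20, 32, 7}
Set union of the two operands is {12, 20, 24, 32, 7}.

{12, 20, 24, 32, 7}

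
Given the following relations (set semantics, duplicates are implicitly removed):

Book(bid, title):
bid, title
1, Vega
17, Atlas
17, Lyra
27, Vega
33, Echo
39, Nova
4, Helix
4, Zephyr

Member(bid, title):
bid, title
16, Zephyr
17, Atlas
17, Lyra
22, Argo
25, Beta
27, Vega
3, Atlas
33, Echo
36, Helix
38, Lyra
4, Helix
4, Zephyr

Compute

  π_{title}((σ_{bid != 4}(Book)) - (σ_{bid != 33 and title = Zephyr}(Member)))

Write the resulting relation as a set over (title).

{Atlas, Echo, Lyra, Nova, Vega}

Filtering on bid != 4 leaves {(1, Vega), (17, Atlas), (17, Lyra), (27, Vega), (33, Echo), (39, Nova)}.
Filtering on bid != 33 and title = Zephyr leaves {(16, Zephyr), (4, Zephyr)}.
Set difference of the two operands is {(1, Vega), (17, Atlas), (17, Lyra), (27, Vega), (33, Echo), (39, Nova)}.
π_{title} gives {Atlas, Echo, Lyra, Nova, Vega} (1 duplicate(s) eliminated).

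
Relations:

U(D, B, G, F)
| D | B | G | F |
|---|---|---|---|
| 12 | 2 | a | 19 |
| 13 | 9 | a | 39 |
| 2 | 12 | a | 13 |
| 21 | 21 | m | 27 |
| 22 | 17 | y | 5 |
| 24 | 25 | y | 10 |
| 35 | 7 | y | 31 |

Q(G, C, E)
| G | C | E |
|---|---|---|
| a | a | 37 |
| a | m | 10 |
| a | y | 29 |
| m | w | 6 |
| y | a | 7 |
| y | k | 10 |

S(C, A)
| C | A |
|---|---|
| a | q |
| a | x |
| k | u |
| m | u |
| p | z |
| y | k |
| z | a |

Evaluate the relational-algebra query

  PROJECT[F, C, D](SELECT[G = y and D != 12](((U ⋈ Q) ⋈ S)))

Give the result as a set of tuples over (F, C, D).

Natural join on G: {(12, 2, a, 19, a, 37), (12, 2, a, 19, m, 10), (12, 2, a, 19, y, 29), (13, 9, a, 39, a, 37), (13, 9, a, 39, m, 10), (13, 9, a, 39, y, 29), (2, 12, a, 13, a, 37), (2, 12, a, 13, m, 10), (2, 12, a, 13, y, 29), (21, 21, m, 27, w, 6), (22, 17, y, 5, a, 7), (22, 17, y, 5, k, 10), (24, 25, y, 10, a, 7), (24, 25, y, 10, k, 10), (35, 7, y, 31, a, 7), (35, 7, y, 31, k, 10)}
Natural join on C: {(12, 2, a, 19, a, 37, q), (12, 2, a, 19, a, 37, x), (12, 2, a, 19, m, 10, u), (12, 2, a, 19, y, 29, k), (13, 9, a, 39, a, 37, q), (13, 9, a, 39, a, 37, x), (13, 9, a, 39, m, 10, u), (13, 9, a, 39, y, 29, k), (2, 12, a, 13, a, 37, q), (2, 12, a, 13, a, 37, x), (2, 12, a, 13, m, 10, u), (2, 12, a, 13, y, 29, k), (22, 17, y, 5, a, 7, q), (22, 17, y, 5, a, 7, x), (22, 17, y, 5, k, 10, u), (24, 25, y, 10, a, 7, q), (24, 25, y, 10, a, 7, x), (24, 25, y, 10, k, 10, u), (35, 7, y, 31, a, 7, q), (35, 7, y, 31, a, 7, x), (35, 7, y, 31, k, 10, u)}
Selection G = y and D != 12: {(22, 17, y, 5, a, 7, q), (22, 17, y, 5, a, 7, x), (22, 17, y, 5, k, 10, u), (24, 25, y, 10, a, 7, q), (24, 25, y, 10, a, 7, x), (24, 25, y, 10, k, 10, u), (35, 7, y, 31, a, 7, q), (35, 7, y, 31, a, 7, x), (35, 7, y, 31, k, 10, u)}
π[F, C, D]: project onto (F, C, D) (3 duplicate(s) eliminated) → {(10, a, 24), (10, k, 24), (31, a, 35), (31, k, 35), (5, a, 22), (5, k, 22)}

{(10, a, 24), (10, k, 24), (31, a, 35), (31, k, 35), (5, a, 22), (5, k, 22)}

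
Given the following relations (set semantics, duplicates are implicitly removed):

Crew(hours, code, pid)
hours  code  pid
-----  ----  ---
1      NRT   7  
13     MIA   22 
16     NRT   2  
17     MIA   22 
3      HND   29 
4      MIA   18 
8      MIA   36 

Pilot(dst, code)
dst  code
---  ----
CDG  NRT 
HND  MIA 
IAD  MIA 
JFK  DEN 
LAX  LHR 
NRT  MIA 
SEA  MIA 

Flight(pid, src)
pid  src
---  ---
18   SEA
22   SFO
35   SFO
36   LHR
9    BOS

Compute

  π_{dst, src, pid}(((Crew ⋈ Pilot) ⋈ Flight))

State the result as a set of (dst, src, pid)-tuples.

Crew ⋈ Pilot (natural join on code): {(1, NRT, 7, CDG), (13, MIA, 22, HND), (13, MIA, 22, IAD), (13, MIA, 22, NRT), (13, MIA, 22, SEA), (16, NRT, 2, CDG), (17, MIA, 22, HND), (17, MIA, 22, IAD), (17, MIA, 22, NRT), (17, MIA, 22, SEA), (4, MIA, 18, HND), (4, MIA, 18, IAD), (4, MIA, 18, NRT), (4, MIA, 18, SEA), (8, MIA, 36, HND), (8, MIA, 36, IAD), (8, MIA, 36, NRT), (8, MIA, 36, SEA)}
(Crew ⋈ Pilot) ⋈ Flight (natural join on pid): {(13, MIA, 22, HND, SFO), (13, MIA, 22, IAD, SFO), (13, MIA, 22, NRT, SFO), (13, MIA, 22, SEA, SFO), (17, MIA, 22, HND, SFO), (17, MIA, 22, IAD, SFO), (17, MIA, 22, NRT, SFO), (17, MIA, 22, SEA, SFO), (4, MIA, 18, HND, SEA), (4, MIA, 18, IAD, SEA), (4, MIA, 18, NRT, SEA), (4, MIA, 18, SEA, SEA), (8, MIA, 36, HND, LHR), (8, MIA, 36, IAD, LHR), (8, MIA, 36, NRT, LHR), (8, MIA, 36, SEA, LHR)}
Keep only column(s) dst, src, pid (4 duplicate(s) eliminated): {(HND, LHR, 36), (HND, SEA, 18), (HND, SFO, 22), (IAD, LHR, 36), (IAD, SEA, 18), (IAD, SFO, 22), (NRT, LHR, 36), (NRT, SEA, 18), (NRT, SFO, 22), (SEA, LHR, 36), (SEA, SEA, 18), (SEA, SFO, 22)}

{(HND, LHR, 36), (HND, SEA, 18), (HND, SFO, 22), (IAD, LHR, 36), (IAD, SEA, 18), (IAD, SFO, 22), (NRT, LHR, 36), (NRT, SEA, 18), (NRT, SFO, 22), (SEA, LHR, 36), (SEA, SEA, 18), (SEA, SFO, 22)}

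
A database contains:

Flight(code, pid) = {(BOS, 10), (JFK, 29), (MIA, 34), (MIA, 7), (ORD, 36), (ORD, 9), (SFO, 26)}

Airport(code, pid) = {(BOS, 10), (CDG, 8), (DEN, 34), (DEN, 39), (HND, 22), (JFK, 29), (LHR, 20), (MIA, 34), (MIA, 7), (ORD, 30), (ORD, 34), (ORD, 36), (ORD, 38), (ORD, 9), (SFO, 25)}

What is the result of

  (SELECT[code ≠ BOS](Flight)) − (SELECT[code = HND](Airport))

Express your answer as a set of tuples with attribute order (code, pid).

σ[code ≠ BOS]: keep tuples satisfying code ≠ BOS → {(JFK, 29), (MIA, 34), (MIA, 7), (ORD, 36), (ORD, 9), (SFO, 26)}
σ[code = HND]: keep tuples satisfying code = HND → {(HND, 22)}
Difference: {(JFK, 29), (MIA, 34), (MIA, 7), (ORD, 36), (ORD, 9), (SFO, 26)} with {(HND, 22)} → {(JFK, 29), (MIA, 34), (MIA, 7), (ORD, 36), (ORD, 9), (SFO, 26)}

{(JFK, 29), (MIA, 34), (MIA, 7), (ORD, 36), (ORD, 9), (SFO, 26)}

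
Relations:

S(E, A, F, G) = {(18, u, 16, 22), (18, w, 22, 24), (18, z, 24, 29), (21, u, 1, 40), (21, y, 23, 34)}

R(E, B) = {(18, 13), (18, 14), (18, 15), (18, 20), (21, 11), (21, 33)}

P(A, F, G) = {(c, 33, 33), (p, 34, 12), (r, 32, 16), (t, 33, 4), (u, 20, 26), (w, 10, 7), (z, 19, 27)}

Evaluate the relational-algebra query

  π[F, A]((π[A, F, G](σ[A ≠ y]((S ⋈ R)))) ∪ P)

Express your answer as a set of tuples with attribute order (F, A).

{(1, u), (10, w), (16, u), (19, z), (20, u), (22, w), (24, z), (32, r), (33, c), (33, t), (34, p)}

Joining S and R on E yields {(18, u, 16, 22, 13), (18, u, 16, 22, 14), (18, u, 16, 22, 15), (18, u, 16, 22, 20), (18, w, 22, 24, 13), (18, w, 22, 24, 14), (18, w, 22, 24, 15), (18, w, 22, 24, 20), (18, z, 24, 29, 13), (18, z, 24, 29, 14), (18, z, 24, 29, 15), (18, z, 24, 29, 20), (21, u, 1, 40, 11), (21, u, 1, 40, 33), (21, y, 23, 34, 11), (21, y, 23, 34, 33)}.
Apply σ_{A ≠ y}; surviving tuples: {(18, u, 16, 22, 13), (18, u, 16, 22, 14), (18, u, 16, 22, 15), (18, u, 16, 22, 20), (18, w, 22, 24, 13), (18, w, 22, 24, 14), (18, w, 22, 24, 15), (18, w, 22, 24, 20), (18, z, 24, 29, 13), (18, z, 24, 29, 14), (18, z, 24, 29, 15), (18, z, 24, 29, 20), (21, u, 1, 40, 11), (21, u, 1, 40, 33)}
Keep only column(s) A, F, G (10 duplicate(s) eliminated): {(u, 1, 40), (u, 16, 22), (w, 22, 24), (z, 24, 29)}
Taking the union: {(c, 33, 33), (p, 34, 12), (r, 32, 16), (t, 33, 4), (u, 1, 40), (u, 16, 22), (u, 20, 26), (w, 10, 7), (w, 22, 24), (z, 19, 27), (z, 24, 29)}
Keep only column(s) F, A: {(1, u), (10, w), (16, u), (19, z), (20, u), (22, w), (24, z), (32, r), (33, c), (33, t), (34, p)}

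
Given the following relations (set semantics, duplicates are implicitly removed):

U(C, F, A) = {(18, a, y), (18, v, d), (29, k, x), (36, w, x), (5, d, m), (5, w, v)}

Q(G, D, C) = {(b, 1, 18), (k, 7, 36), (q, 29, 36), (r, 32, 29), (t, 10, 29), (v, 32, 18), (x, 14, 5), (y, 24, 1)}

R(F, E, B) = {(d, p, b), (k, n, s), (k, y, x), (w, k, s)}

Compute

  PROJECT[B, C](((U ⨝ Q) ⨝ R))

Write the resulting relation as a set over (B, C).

{(b, 5), (s, 29), (s, 36), (s, 5), (x, 29)}

Natural join on C: {(18, a, y, b, 1), (18, a, y, v, 32), (18, v, d, b, 1), (18, v, d, v, 32), (29, k, x, r, 32), (29, k, x, t, 10), (36, w, x, k, 7), (36, w, x, q, 29), (5, d, m, x, 14), (5, w, v, x, 14)}
Natural join on F: {(29, k, x, r, 32, n, s), (29, k, x, r, 32, y, x), (29, k, x, t, 10, n, s), (29, k, x, t, 10, y, x), (36, w, x, k, 7, k, s), (36, w, x, q, 29, k, s), (5, d, m, x, 14, p, b), (5, w, v, x, 14, k, s)}
Keep only column(s) B, C (3 duplicate(s) eliminated): {(b, 5), (s, 29), (s, 36), (s, 5), (x, 29)}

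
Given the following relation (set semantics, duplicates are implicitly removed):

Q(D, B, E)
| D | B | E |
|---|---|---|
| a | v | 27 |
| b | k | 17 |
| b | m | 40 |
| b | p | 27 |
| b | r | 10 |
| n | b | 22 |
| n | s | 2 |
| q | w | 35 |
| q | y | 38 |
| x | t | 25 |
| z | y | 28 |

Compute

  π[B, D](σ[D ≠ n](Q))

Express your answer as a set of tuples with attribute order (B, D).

{(k, b), (m, b), (p, b), (r, b), (t, x), (v, a), (w, q), (y, q), (y, z)}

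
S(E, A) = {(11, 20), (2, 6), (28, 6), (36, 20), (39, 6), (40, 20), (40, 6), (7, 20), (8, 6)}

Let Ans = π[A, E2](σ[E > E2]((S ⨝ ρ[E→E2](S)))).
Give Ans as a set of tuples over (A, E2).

{(20, 11), (20, 36), (20, 7), (6, 2), (6, 28), (6, 39), (6, 8)}

ρ[E→E2]: schema becomes (E2, A); tuples unchanged.
Natural join on A: {(11, 20, 11), (11, 20, 36), (11, 20, 40), (11, 20, 7), (2, 6, 2), (2, 6, 28), (2, 6, 39), (2, 6, 40), (2, 6, 8), (28, 6, 2), (28, 6, 28), (28, 6, 39), (28, 6, 40), (28, 6, 8), (36, 20, 11), (36, 20, 36), (36, 20, 40), (36, 20, 7), (39, 6, 2), (39, 6, 28), (39, 6, 39), (39, 6, 40), (39, 6, 8), (40, 20, 11), (40, 20, 36), (40, 20, 40), (40, 20, 7), (40, 6, 2), (40, 6, 28), (40, 6, 39), (40, 6, 40), (40, 6, 8), (7, 20, 11), (7, 20, 36), (7, 20, 40), (7, 20, 7), (8, 6, 2), (8, 6, 28), (8, 6, 39), (8, 6, 40), (8, 6, 8)}
Apply σ_{E > E2}; surviving tuples: {(11, 20, 7), (28, 6, 2), (28, 6, 8), (36, 20, 11), (36, 20, 7), (39, 6, 2), (39, 6, 28), (39, 6, 8), (40, 20, 11), (40, 20, 36), (40, 20, 7), (40, 6, 2), (40, 6, 28), (40, 6, 39), (40, 6, 8), (8, 6, 2)}
Projecting to A, E2 (9 duplicate(s) eliminated): {(20, 11), (20, 36), (20, 7), (6, 2), (6, 28), (6, 39), (6, 8)}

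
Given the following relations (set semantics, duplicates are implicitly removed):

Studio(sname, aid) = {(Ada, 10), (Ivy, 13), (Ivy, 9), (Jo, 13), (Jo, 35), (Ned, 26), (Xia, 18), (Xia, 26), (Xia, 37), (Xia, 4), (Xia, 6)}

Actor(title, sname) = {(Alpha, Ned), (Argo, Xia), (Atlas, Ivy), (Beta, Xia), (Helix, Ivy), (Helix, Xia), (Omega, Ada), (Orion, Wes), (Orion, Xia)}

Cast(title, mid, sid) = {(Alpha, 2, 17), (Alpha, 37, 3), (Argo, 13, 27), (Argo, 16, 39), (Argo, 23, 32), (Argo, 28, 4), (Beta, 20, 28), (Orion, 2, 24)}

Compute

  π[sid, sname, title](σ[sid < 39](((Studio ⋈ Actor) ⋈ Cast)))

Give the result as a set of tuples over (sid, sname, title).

{(17, Ned, Alpha), (24, Xia, Orion), (27, Xia, Argo), (28, Xia, Beta), (3, Ned, Alpha), (32, Xia, Argo), (4, Xia, Argo)}

Joining Studio and Actor on sname yields {(Ada, 10, Omega), (Ivy, 13, Atlas), (Ivy, 13, Helix), (Ivy, 9, Atlas), (Ivy, 9, Helix), (Ned, 26, Alpha), (Xia, 18, Argo), (Xia, 18, Beta), (Xia, 18, Helix), (Xia, 18, Orion), (Xia, 26, Argo), (Xia, 26, Beta), (Xia, 26, Helix), (Xia, 26, Orion), (Xia, 37, Argo), (Xia, 37, Beta), (Xia, 37, Helix), (Xia, 37, Orion), (Xia, 4, Argo), (Xia, 4, Beta), (Xia, 4, Helix), (Xia, 4, Orion), (Xia, 6, Argo), (Xia, 6, Beta), (Xia, 6, Helix), (Xia, 6, Orion)}.
Joining (Studio ⋈ Actor) and Cast on title yields {(Ned, 26, Alpha, 2, 17), (Ned, 26, Alpha, 37, 3), (Xia, 18, Argo, 13, 27), (Xia, 18, Argo, 16, 39), (Xia, 18, Argo, 23, 32), (Xia, 18, Argo, 28, 4), (Xia, 18, Beta, 20, 28), (Xia, 18, Orion, 2, 24), (Xia, 26, Argo, 13, 27), (Xia, 26, Argo, 16, 39), (Xia, 26, Argo, 23, 32), (Xia, 26, Argo, 28, 4), (Xia, 26, Beta, 20, 28), (Xia, 26, Orion, 2, 24), (Xia, 37, Argo, 13, 27), (Xia, 37, Argo, 16, 39), (Xia, 37, Argo, 23, 32), (Xia, 37, Argo, 28, 4), (Xia, 37, Beta, 20, 28), (Xia, 37, Orion, 2, 24), (Xia, 4, Argo, 13, 27), (Xia, 4, Argo, 16, 39), (Xia, 4, Argo, 23, 32), (Xia, 4, Argo, 28, 4), (Xia, 4, Beta, 20, 28), (Xia, 4, Orion, 2, 24), (Xia, 6, Argo, 13, 27), (Xia, 6, Argo, 16, 39), (Xia, 6, Argo, 23, 32), (Xia, 6, Argo, 28, 4), (Xia, 6, Beta, 20, 28), (Xia, 6, Orion, 2, 24)}.
σ[sid < 39]: keep tuples satisfying sid < 39 → {(Ned, 26, Alpha, 2, 17), (Ned, 26, Alpha, 37, 3), (Xia, 18, Argo, 13, 27), (Xia, 18, Argo, 23, 32), (Xia, 18, Argo, 28, 4), (Xia, 18, Beta, 20, 28), (Xia, 18, Orion, 2, 24), (Xia, 26, Argo, 13, 27), (Xia, 26, Argo, 23, 32), (Xia, 26, Argo, 28, 4), (Xia, 26, Beta, 20, 28), (Xia, 26, Orion, 2, 24), (Xia, 37, Argo, 13, 27), (Xia, 37, Argo, 23, 32), (Xia, 37, Argo, 28, 4), (Xia, 37, Beta, 20, 28), (Xia, 37, Orion, 2, 24), (Xia, 4, Argo, 13, 27), (Xia, 4, Argo, 23, 32), (Xia, 4, Argo, 28, 4), (Xia, 4, Beta, 20, 28), (Xia, 4, Orion, 2, 24), (Xia, 6, Argo, 13, 27), (Xia, 6, Argo, 23, 32), (Xia, 6, Argo, 28, 4), (Xia, 6, Beta, 20, 28), (Xia, 6, Orion, 2, 24)}
π_{sid, sname, title} gives {(17, Ned, Alpha), (24, Xia, Orion), (27, Xia, Argo), (28, Xia, Beta), (3, Ned, Alpha), (32, Xia, Argo), (4, Xia, Argo)} (20 duplicate(s) eliminated).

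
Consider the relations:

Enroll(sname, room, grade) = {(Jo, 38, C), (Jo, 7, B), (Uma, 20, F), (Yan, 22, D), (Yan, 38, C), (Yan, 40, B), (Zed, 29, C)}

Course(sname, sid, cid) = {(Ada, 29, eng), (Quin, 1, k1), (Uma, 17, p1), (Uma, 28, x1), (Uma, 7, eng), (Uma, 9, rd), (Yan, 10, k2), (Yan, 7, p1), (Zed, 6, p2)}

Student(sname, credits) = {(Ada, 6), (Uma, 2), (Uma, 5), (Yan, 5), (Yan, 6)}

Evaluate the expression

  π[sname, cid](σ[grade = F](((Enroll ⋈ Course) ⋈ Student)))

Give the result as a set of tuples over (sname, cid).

{(Uma, eng), (Uma, p1), (Uma, rd), (Uma, x1)}

Natural join on sname: {(Uma, 20, F, 17, p1), (Uma, 20, F, 28, x1), (Uma, 20, F, 7, eng), (Uma, 20, F, 9, rd), (Yan, 22, D, 10, k2), (Yan, 22, D, 7, p1), (Yan, 38, C, 10, k2), (Yan, 38, C, 7, p1), (Yan, 40, B, 10, k2), (Yan, 40, B, 7, p1), (Zed, 29, C, 6, p2)}
Natural join on sname: {(Uma, 20, F, 17, p1, 2), (Uma, 20, F, 17, p1, 5), (Uma, 20, F, 28, x1, 2), (Uma, 20, F, 28, x1, 5), (Uma, 20, F, 7, eng, 2), (Uma, 20, F, 7, eng, 5), (Uma, 20, F, 9, rd, 2), (Uma, 20, F, 9, rd, 5), (Yan, 22, D, 10, k2, 5), (Yan, 22, D, 10, k2, 6), (Yan, 22, D, 7, p1, 5), (Yan, 22, D, 7, p1, 6), (Yan, 38, C, 10, k2, 5), (Yan, 38, C, 10, k2, 6), (Yan, 38, C, 7, p1, 5), (Yan, 38, C, 7, p1, 6), (Yan, 40, B, 10, k2, 5), (Yan, 40, B, 10, k2, 6), (Yan, 40, B, 7, p1, 5), (Yan, 40, B, 7, p1, 6)}
Apply σ_{grade = F}; surviving tuples: {(Uma, 20, F, 17, p1, 2), (Uma, 20, F, 17, p1, 5), (Uma, 20, F, 28, x1, 2), (Uma, 20, F, 28, x1, 5), (Uma, 20, F, 7, eng, 2), (Uma, 20, F, 7, eng, 5), (Uma, 20, F, 9, rd, 2), (Uma, 20, F, 9, rd, 5)}
π_{sname, cid} gives {(Uma, eng), (Uma, p1), (Uma, rd), (Uma, x1)} (4 duplicate(s) eliminated).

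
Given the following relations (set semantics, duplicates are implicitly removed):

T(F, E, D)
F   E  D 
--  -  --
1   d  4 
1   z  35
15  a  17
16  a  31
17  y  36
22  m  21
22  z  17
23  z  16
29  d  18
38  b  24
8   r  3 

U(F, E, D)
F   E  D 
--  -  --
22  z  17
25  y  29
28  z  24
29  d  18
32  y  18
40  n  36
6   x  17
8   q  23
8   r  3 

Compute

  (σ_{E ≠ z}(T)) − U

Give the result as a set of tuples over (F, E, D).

{(1, d, 4), (15, a, 17), (16, a, 31), (17, y, 36), (22, m, 21), (38, b, 24)}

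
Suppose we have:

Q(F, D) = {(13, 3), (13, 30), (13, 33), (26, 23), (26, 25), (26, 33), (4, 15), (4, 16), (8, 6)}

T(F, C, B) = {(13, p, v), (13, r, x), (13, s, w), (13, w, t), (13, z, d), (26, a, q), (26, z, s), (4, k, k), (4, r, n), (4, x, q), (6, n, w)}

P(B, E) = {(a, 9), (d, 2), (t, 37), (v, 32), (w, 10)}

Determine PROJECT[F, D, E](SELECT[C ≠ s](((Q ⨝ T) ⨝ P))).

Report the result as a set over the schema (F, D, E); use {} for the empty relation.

Joining Q and T on F yields {(13, 3, p, v), (13, 3, r, x), (13, 3, s, w), (13, 3, w, t), (13, 3, z, d), (13, 30, p, v), (13, 30, r, x), (13, 30, s, w), (13, 30, w, t), (13, 30, z, d), (13, 33, p, v), (13, 33, r, x), (13, 33, s, w), (13, 33, w, t), (13, 33, z, d), (26, 23, a, q), (26, 23, z, s), (26, 25, a, q), (26, 25, z, s), (26, 33, a, q), (26, 33, z, s), (4, 15, k, k), (4, 15, r, n), (4, 15, x, q), (4, 16, k, k), (4, 16, r, n), (4, 16, x, q)}.
Joining (Q ⨝ T) and P on B yields {(13, 3, p, v, 32), (13, 3, s, w, 10), (13, 3, w, t, 37), (13, 3, z, d, 2), (13, 30, p, v, 32), (13, 30, s, w, 10), (13, 30, w, t, 37), (13, 30, z, d, 2), (13, 33, p, v, 32), (13, 33, s, w, 10), (13, 33, w, t, 37), (13, 33, z, d, 2)}.
Filtering on C ≠ s leaves {(13, 3, p, v, 32), (13, 3, w, t, 37), (13, 3, z, d, 2), (13, 30, p, v, 32), (13, 30, w, t, 37), (13, 30, z, d, 2), (13, 33, p, v, 32), (13, 33, w, t, 37), (13, 33, z, d, 2)}.
π_{F, D, E} gives {(13, 3, 2), (13, 3, 32), (13, 3, 37), (13, 30, 2), (13, 30, 32), (13, 30, 37), (13, 33, 2), (13, 33, 32), (13, 33, 37)}.

{(13, 3, 2), (13, 3, 32), (13, 3, 37), (13, 30, 2), (13, 30, 32), (13, 30, 37), (13, 33, 2), (13, 33, 32), (13, 33, 37)}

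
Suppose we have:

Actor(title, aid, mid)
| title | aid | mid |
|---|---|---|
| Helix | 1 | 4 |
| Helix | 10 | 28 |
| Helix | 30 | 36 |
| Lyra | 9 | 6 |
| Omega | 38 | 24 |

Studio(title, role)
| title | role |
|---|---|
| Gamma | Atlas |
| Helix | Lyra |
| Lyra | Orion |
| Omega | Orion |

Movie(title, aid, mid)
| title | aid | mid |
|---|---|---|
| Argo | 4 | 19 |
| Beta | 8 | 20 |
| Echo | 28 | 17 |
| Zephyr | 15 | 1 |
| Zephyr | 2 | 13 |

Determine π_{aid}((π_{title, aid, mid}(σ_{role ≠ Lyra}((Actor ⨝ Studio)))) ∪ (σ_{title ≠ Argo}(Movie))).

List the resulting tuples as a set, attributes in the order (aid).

{15, 2, 28, 38, 8, 9}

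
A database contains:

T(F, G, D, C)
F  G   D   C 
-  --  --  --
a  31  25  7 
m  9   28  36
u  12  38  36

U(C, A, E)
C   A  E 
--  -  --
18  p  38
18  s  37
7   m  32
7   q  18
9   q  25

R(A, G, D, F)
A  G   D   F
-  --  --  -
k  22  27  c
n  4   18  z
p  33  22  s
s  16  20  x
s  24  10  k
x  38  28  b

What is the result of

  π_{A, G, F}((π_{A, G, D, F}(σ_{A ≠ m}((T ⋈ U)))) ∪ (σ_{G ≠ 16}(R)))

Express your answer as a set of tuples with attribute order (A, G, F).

Natural join on C: {(a, 31, 25, 7, m, 32), (a, 31, 25, 7, q, 18)}
Filtering on A ≠ m leaves {(a, 31, 25, 7, q, 18)}.
Projecting to A, G, D, F: {(q, 31, 25, a)}
Filtering on G ≠ 16 leaves {(k, 22, 27, c), (n, 4, 18, z), (p, 33, 22, s), (s, 24, 10, k), (x, 38, 28, b)}.
Taking the union: {(k, 22, 27, c), (n, 4, 18, z), (p, 33, 22, s), (q, 31, 25, a), (s, 24, 10, k), (x, 38, 28, b)}
Projecting to A, G, F: {(k, 22, c), (n, 4, z), (p, 33, s), (q, 31, a), (s, 24, k), (x, 38, b)}

{(k, 22, c), (n, 4, z), (p, 33, s), (q, 31, a), (s, 24, k), (x, 38, b)}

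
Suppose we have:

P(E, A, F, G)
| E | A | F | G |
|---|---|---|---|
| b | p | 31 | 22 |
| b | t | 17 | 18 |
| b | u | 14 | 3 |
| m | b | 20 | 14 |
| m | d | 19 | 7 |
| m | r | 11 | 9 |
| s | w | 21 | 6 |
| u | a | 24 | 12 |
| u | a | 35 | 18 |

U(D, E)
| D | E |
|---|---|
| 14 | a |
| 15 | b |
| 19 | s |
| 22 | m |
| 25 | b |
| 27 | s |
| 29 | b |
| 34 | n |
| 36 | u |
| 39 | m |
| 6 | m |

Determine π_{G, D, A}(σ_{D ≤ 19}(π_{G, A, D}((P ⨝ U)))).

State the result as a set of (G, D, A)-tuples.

Joining P and U on E yields {(b, p, 31, 22, 15), (b, p, 31, 22, 25), (b, p, 31, 22, 29), (b, t, 17, 18, 15), (b, t, 17, 18, 25), (b, t, 17, 18, 29), (b, u, 14, 3, 15), (b, u, 14, 3, 25), (b, u, 14, 3, 29), (m, b, 20, 14, 22), (m, b, 20, 14, 39), (m, b, 20, 14, 6), (m, d, 19, 7, 22), (m, d, 19, 7, 39), (m, d, 19, 7, 6), (m, r, 11, 9, 22), (m, r, 11, 9, 39), (m, r, 11, 9, 6), (s, w, 21, 6, 19), (s, w, 21, 6, 27), (u, a, 24, 12, 36), (u, a, 35, 18, 36)}.
π[G, A, D]: project onto (G, A, D) → {(12, a, 36), (14, b, 22), (14, b, 39), (14, b, 6), (18, a, 36), (18, t, 15), (18, t, 25), (18, t, 29), (22, p, 15), (22, p, 25), (22, p, 29), (3, u, 15), (3, u, 25), (3, u, 29), (6, w, 19), (6, w, 27), (7, d, 22), (7, d, 39), (7, d, 6), (9, r, 22), (9, r, 39), (9, r, 6)}
σ[D ≤ 19]: keep tuples satisfying D ≤ 19 → {(14, b, 6), (18, t, 15), (22, p, 15), (3, u, 15), (6, w, 19), (7, d, 6), (9, r, 6)}
π[G, D, A]: project onto (G, D, A) → {(14, 6, b), (18, 15, t), (22, 15, p), (3, 15, u), (6, 19, w), (7, 6, d), (9, 6, r)}

{(14, 6, b), (18, 15, t), (22, 15, p), (3, 15, u), (6, 19, w), (7, 6, d), (9, 6, r)}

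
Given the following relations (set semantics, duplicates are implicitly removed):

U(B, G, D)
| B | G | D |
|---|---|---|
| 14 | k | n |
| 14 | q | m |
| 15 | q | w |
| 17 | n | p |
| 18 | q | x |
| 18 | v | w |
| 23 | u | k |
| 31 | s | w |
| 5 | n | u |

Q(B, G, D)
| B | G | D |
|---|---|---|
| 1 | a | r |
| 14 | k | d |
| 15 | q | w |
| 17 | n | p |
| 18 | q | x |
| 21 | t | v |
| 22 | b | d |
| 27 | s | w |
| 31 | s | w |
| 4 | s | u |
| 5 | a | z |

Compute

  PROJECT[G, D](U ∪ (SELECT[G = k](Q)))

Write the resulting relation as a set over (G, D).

σ[G = k]: keep tuples satisfying G = k → {(14, k, d)}
Union: {(14, k, n), (14, q, m), (15, q, w), (17, n, p), (18, q, x), (18, v, w), (23, u, k), (31, s, w), (5, n, u)} with {(14, k, d)} → {(14, k, d), (14, k, n), (14, q, m), (15, q, w), (17, n, p), (18, q, x), (18, v, w), (23, u, k), (31, s, w), (5, n, u)}
π[G, D]: project onto (G, D) → {(k, d), (k, n), (n, p), (n, u), (q, m), (q, w), (q, x), (s, w), (u, k), (v, w)}

{(k, d), (k, n), (n, p), (n, u), (q, m), (q, w), (q, x), (s, w), (u, k), (v, w)}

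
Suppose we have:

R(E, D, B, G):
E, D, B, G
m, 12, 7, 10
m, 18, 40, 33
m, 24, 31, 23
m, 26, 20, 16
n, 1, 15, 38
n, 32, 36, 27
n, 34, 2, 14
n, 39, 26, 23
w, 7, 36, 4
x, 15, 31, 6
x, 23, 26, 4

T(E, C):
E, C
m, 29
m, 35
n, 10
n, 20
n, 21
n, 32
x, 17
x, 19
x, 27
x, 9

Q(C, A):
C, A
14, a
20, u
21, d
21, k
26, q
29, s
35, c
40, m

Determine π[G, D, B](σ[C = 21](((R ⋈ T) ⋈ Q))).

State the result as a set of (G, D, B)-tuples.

Joining R and T on E yields {(m, 12, 7, 10, 29), (m, 12, 7, 10, 35), (m, 18, 40, 33, 29), (m, 18, 40, 33, 35), (m, 24, 31, 23, 29), (m, 24, 31, 23, 35), (m, 26, 20, 16, 29), (m, 26, 20, 16, 35), (n, 1, 15, 38, 10), (n, 1, 15, 38, 20), (n, 1, 15, 38, 21), (n, 1, 15, 38, 32), (n, 32, 36, 27, 10), (n, 32, 36, 27, 20), (n, 32, 36, 27, 21), (n, 32, 36, 27, 32), (n, 34, 2, 14, 10), (n, 34, 2, 14, 20), (n, 34, 2, 14, 21), (n, 34, 2, 14, 32), (n, 39, 26, 23, 10), (n, 39, 26, 23, 20), (n, 39, 26, 23, 21), (n, 39, 26, 23, 32), (x, 15, 31, 6, 17), (x, 15, 31, 6, 19), (x, 15, 31, 6, 27), (x, 15, 31, 6, 9), (x, 23, 26, 4, 17), (x, 23, 26, 4, 19), (x, 23, 26, 4, 27), (x, 23, 26, 4, 9)}.
Joining (R ⋈ T) and Q on C yields {(m, 12, 7, 10, 29, s), (m, 12, 7, 10, 35, c), (m, 18, 40, 33, 29, s), (m, 18, 40, 33, 35, c), (m, 24, 31, 23, 29, s), (m, 24, 31, 23, 35, c), (m, 26, 20, 16, 29, s), (m, 26, 20, 16, 35, c), (n, 1, 15, 38, 20, u), (n, 1, 15, 38, 21, d), (n, 1, 15, 38, 21, k), (n, 32, 36, 27, 20, u), (n, 32, 36, 27, 21, d), (n, 32, 36, 27, 21, k), (n, 34, 2, 14, 20, u), (n, 34, 2, 14, 21, d), (n, 34, 2, 14, 21, k), (n, 39, 26, 23, 20, u), (n, 39, 26, 23, 21, d), (n, 39, 26, 23, 21, k)}.
σ[C = 21]: keep tuples satisfying C = 21 → {(n, 1, 15, 38, 21, d), (n, 1, 15, 38, 21, k), (n, 32, 36, 27, 21, d), (n, 32, 36, 27, 21, k), (n, 34, 2, 14, 21, d), (n, 34, 2, 14, 21, k), (n, 39, 26, 23, 21, d), (n, 39, 26, 23, 21, k)}
π[G, D, B]: project onto (G, D, B) (4 duplicate(s) eliminated) → {(14, 34, 2), (23, 39, 26), (27, 32, 36), (38, 1, 15)}

{(14, 34, 2), (23, 39, 26), (27, 32, 36), (38, 1, 15)}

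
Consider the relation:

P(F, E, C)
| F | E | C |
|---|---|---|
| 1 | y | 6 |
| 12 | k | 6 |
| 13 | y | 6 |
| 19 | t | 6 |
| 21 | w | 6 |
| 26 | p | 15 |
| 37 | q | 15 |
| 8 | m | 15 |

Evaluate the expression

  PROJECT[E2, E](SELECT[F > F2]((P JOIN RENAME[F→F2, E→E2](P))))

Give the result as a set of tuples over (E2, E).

{(k, t), (k, w), (k, y), (m, p), (m, q), (p, q), (t, w), (y, k), (y, t), (y, w), (y, y)}

ρ[F→F2, E→E2]: schema becomes (F2, E2, C); tuples unchanged.
Joining P and RENAME[F→F2, E→E2](P) on C yields {(1, y, 6, 1, y), (1, y, 6, 12, k), (1, y, 6, 13, y), (1, y, 6, 19, t), (1, y, 6, 21, w), (12, k, 6, 1, y), (12, k, 6, 12, k), (12, k, 6, 13, y), (12, k, 6, 19, t), (12, k, 6, 21, w), (13, y, 6, 1, y), (13, y, 6, 12, k), (13, y, 6, 13, y), (13, y, 6, 19, t), (13, y, 6, 21, w), (19, t, 6, 1, y), (19, t, 6, 12, k), (19, t, 6, 13, y), (19, t, 6, 19, t), (19, t, 6, 21, w), (21, w, 6, 1, y), (21, w, 6, 12, k), (21, w, 6, 13, y), (21, w, 6, 19, t), (21, w, 6, 21, w), (26, p, 15, 26, p), (26, p, 15, 37, q), (26, p, 15, 8, m), (37, q, 15, 26, p), (37, q, 15, 37, q), (37, q, 15, 8, m), (8, m, 15, 26, p), (8, m, 15, 37, q), (8, m, 15, 8, m)}.
σ[F > F2]: keep tuples satisfying F > F2 → {(12, k, 6, 1, y), (13, y, 6, 1, y), (13, y, 6, 12, k), (19, t, 6, 1, y), (19, t, 6, 12, k), (19, t, 6, 13, y), (21, w, 6, 1, y), (21, w, 6, 12, k), (21, w, 6, 13, y), (21, w, 6, 19, t), (26, p, 15, 8, m), (37, q, 15, 26, p), (37, q, 15, 8, m)}
Projecting to E2, E (2 duplicate(s) eliminated): {(k, t), (k, w), (k, y), (m, p), (m, q), (p, q), (t, w), (y, k), (y, t), (y, w), (y, y)}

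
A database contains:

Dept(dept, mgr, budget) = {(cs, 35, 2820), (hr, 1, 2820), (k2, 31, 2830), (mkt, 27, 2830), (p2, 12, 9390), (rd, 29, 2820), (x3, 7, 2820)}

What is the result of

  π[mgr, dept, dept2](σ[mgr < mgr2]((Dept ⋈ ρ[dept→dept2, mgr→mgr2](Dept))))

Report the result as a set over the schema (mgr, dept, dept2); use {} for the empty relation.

{(1, hr, cs), (1, hr, rd), (1, hr, x3), (27, mkt, k2), (29, rd, cs), (7, x3, cs), (7, x3, rd)}

ρ[dept→dept2, mgr→mgr2]: schema becomes (dept2, mgr2, budget); tuples unchanged.
Dept ⋈ ρ[dept→dept2, mgr→mgr2](Dept) (natural join on budget): {(cs, 35, 2820, cs, 35), (cs, 35, 2820, hr, 1), (cs, 35, 2820, rd, 29), (cs, 35, 2820, x3, 7), (hr, 1, 2820, cs, 35), (hr, 1, 2820, hr, 1), (hr, 1, 2820, rd, 29), (hr, 1, 2820, x3, 7), (k2, 31, 2830, k2, 31), (k2, 31, 2830, mkt, 27), (mkt, 27, 2830, k2, 31), (mkt, 27, 2830, mkt, 27), (p2, 12, 9390, p2, 12), (rd, 29, 2820, cs, 35), (rd, 29, 2820, hr, 1), (rd, 29, 2820, rd, 29), (rd, 29, 2820, x3, 7), (x3, 7, 2820, cs, 35), (x3, 7, 2820, hr, 1), (x3, 7, 2820, rd, 29), (x3, 7, 2820, x3, 7)}
Apply σ_{mgr < mgr2}; surviving tuples: {(hr, 1, 2820, cs, 35), (hr, 1, 2820, rd, 29), (hr, 1, 2820, x3, 7), (mkt, 27, 2830, k2, 31), (rd, 29, 2820, cs, 35), (x3, 7, 2820, cs, 35), (x3, 7, 2820, rd, 29)}
Projecting to mgr, dept, dept2: {(1, hr, cs), (1, hr, rd), (1, hr, x3), (27, mkt, k2), (29, rd, cs), (7, x3, cs), (7, x3, rd)}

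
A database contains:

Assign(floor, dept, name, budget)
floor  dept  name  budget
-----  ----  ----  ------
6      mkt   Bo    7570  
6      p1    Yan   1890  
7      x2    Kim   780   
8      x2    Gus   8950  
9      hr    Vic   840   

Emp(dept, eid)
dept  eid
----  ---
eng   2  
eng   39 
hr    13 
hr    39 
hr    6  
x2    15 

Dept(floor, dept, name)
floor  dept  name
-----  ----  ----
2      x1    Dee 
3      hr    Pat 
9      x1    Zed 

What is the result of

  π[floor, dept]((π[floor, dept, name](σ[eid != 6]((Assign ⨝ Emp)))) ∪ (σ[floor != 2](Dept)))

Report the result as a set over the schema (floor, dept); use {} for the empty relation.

Joining Assign and Emp on dept yields {(7, x2, Kim, 780, 15), (8, x2, Gus, 8950, 15), (9, hr, Vic, 840, 13), (9, hr, Vic, 840, 39), (9, hr, Vic, 840, 6)}.
Selection eid != 6: {(7, x2, Kim, 780, 15), (8, x2, Gus, 8950, 15), (9, hr, Vic, 840, 13), (9, hr, Vic, 840, 39)}
Projecting to floor, dept, name (1 duplicate(s) eliminated): {(7, x2, Kim), (8, x2, Gus), (9, hr, Vic)}
Selection floor != 2: {(3, hr, Pat), (9, x1, Zed)}
Set union of the two operands is {(3, hr, Pat), (7, x2, Kim), (8, x2, Gus), (9, hr, Vic), (9, x1, Zed)}.
Projecting to floor, dept: {(3, hr), (7, x2), (8, x2), (9, hr), (9, x1)}

{(3, hr), (7, x2), (8, x2), (9, hr), (9, x1)}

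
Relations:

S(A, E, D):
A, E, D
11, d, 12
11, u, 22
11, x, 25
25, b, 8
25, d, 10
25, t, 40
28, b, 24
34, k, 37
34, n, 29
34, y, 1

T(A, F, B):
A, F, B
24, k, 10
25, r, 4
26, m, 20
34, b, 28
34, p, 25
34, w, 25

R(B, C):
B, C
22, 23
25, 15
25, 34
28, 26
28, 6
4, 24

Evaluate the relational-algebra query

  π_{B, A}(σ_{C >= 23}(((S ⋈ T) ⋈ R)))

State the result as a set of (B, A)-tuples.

S ⋈ T (natural join on A): {(25, b, 8, r, 4), (25, d, 10, r, 4), (25, t, 40, r, 4), (34, k, 37, b, 28), (34, k, 37, p, 25), (34, k, 37, w, 25), (34, n, 29, b, 28), (34, n, 29, p, 25), (34, n, 29, w, 25), (34, y, 1, b, 28), (34, y, 1, p, 25), (34, y, 1, w, 25)}
(S ⋈ T) ⋈ R (natural join on B): {(25, b, 8, r, 4, 24), (25, d, 10, r, 4, 24), (25, t, 40, r, 4, 24), (34, k, 37, b, 28, 26), (34, k, 37, b, 28, 6), (34, k, 37, p, 25, 15), (34, k, 37, p, 25, 34), (34, k, 37, w, 25, 15), (34, k, 37, w, 25, 34), (34, n, 29, b, 28, 26), (34, n, 29, b, 28, 6), (34, n, 29, p, 25, 15), (34, n, 29, p, 25, 34), (34, n, 29, w, 25, 15), (34, n, 29, w, 25, 34), (34, y, 1, b, 28, 26), (34, y, 1, b, 28, 6), (34, y, 1, p, 25, 15), (34, y, 1, p, 25, 34), (34, y, 1, w, 25, 15), (34, y, 1, w, 25, 34)}
Selection C >= 23: {(25, b, 8, r, 4, 24), (25, d, 10, r, 4, 24), (25, t, 40, r, 4, 24), (34, k, 37, b, 28, 26), (34, k, 37, p, 25, 34), (34, k, 37, w, 25, 34), (34, n, 29, b, 28, 26), (34, n, 29, p, 25, 34), (34, n, 29, w, 25, 34), (34, y, 1, b, 28, 26), (34, y, 1, p, 25, 34), (34, y, 1, w, 25, 34)}
Keep only column(s) B, A (9 duplicate(s) eliminated): {(25, 34), (28, 34), (4, 25)}

{(25, 34), (28, 34), (4, 25)}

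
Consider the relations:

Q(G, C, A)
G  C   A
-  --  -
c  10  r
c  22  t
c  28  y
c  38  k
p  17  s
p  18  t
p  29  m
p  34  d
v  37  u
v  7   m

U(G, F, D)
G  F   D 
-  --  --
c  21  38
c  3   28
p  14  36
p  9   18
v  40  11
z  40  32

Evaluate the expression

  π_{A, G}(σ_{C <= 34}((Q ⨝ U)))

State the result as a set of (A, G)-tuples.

Natural join on G: {(c, 10, r, 21, 38), (c, 10, r, 3, 28), (c, 22, t, 21, 38), (c, 22, t, 3, 28), (c, 28, y, 21, 38), (c, 28, y, 3, 28), (c, 38, k, 21, 38), (c, 38, k, 3, 28), (p, 17, s, 14, 36), (p, 17, s, 9, 18), (p, 18, t, 14, 36), (p, 18, t, 9, 18), (p, 29, m, 14, 36), (p, 29, m, 9, 18), (p, 34, d, 14, 36), (p, 34, d, 9, 18), (v, 37, u, 40, 11), (v, 7, m, 40, 11)}
σ[C <= 34]: keep tuples satisfying C <= 34 → {(c, 10, r, 21, 38), (c, 10, r, 3, 28), (c, 22, t, 21, 38), (c, 22, t, 3, 28), (c, 28, y, 21, 38), (c, 28, y, 3, 28), (p, 17, s, 14, 36), (p, 17, s, 9, 18), (p, 18, t, 14, 36), (p, 18, t, 9, 18), (p, 29, m, 14, 36), (p, 29, m, 9, 18), (p, 34, d, 14, 36), (p, 34, d, 9, 18), (v, 7, m, 40, 11)}
Keep only column(s) A, G (7 duplicate(s) eliminated): {(d, p), (m, p), (m, v), (r, c), (s, p), (t, c), (t, p), (y, c)}

{(d, p), (m, p), (m, v), (r, c), (s, p), (t, c), (t, p), (y, c)}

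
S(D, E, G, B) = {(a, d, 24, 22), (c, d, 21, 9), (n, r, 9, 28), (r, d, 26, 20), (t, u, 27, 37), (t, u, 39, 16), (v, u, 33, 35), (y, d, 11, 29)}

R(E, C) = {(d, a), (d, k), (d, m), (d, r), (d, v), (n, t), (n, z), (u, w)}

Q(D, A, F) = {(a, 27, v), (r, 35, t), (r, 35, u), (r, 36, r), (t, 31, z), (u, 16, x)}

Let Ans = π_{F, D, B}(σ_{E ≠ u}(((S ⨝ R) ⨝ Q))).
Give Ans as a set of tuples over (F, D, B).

{(r, r, 20), (t, r, 20), (u, r, 20), (v, a, 22)}

S ⋈ R (natural join on E): {(a, d, 24, 22, a), (a, d, 24, 22, k), (a, d, 24, 22, m), (a, d, 24, 22, r), (a, d, 24, 22, v), (c, d, 21, 9, a), (c, d, 21, 9, k), (c, d, 21, 9, m), (c, d, 21, 9, r), (c, d, 21, 9, v), (r, d, 26, 20, a), (r, d, 26, 20, k), (r, d, 26, 20, m), (r, d, 26, 20, r), (r, d, 26, 20, v), (t, u, 27, 37, w), (t, u, 39, 16, w), (v, u, 33, 35, w), (y, d, 11, 29, a), (y, d, 11, 29, k), (y, d, 11, 29, m), (y, d, 11, 29, r), (y, d, 11, 29, v)}
(S ⨝ R) ⋈ Q (natural join on D): {(a, d, 24, 22, a, 27, v), (a, d, 24, 22, k, 27, v), (a, d, 24, 22, m, 27, v), (a, d, 24, 22, r, 27, v), (a, d, 24, 22, v, 27, v), (r, d, 26, 20, a, 35, t), (r, d, 26, 20, a, 35, u), (r, d, 26, 20, a, 36, r), (r, d, 26, 20, k, 35, t), (r, d, 26, 20, k, 35, u), (r, d, 26, 20, k, 36, r), (r, d, 26, 20, m, 35, t), (r, d, 26, 20, m, 35, u), (r, d, 26, 20, m, 36, r), (r, d, 26, 20, r, 35, t), (r, d, 26, 20, r, 35, u), (r, d, 26, 20, r, 36, r), (r, d, 26, 20, v, 35, t), (r, d, 26, 20, v, 35, u), (r, d, 26, 20, v, 36, r), (t, u, 27, 37, w, 31, z), (t, u, 39, 16, w, 31, z)}
Filtering on E ≠ u leaves {(a, d, 24, 22, a, 27, v), (a, d, 24, 22, k, 27, v), (a, d, 24, 22, m, 27, v), (a, d, 24, 22, r, 27, v), (a, d, 24, 22, v, 27, v), (r, d, 26, 20, a, 35, t), (r, d, 26, 20, a, 35, u), (r, d, 26, 20, a, 36, r), (r, d, 26, 20, k, 35, t), (r, d, 26, 20, k, 35, u), (r, d, 26, 20, k, 36, r), (r, d, 26, 20, m, 35, t), (r, d, 26, 20, m, 35, u), (r, d, 26, 20, m, 36, r), (r, d, 26, 20, r, 35, t), (r, d, 26, 20, r, 35, u), (r, d, 26, 20, r, 36, r), (r, d, 26, 20, v, 35, t), (r, d, 26, 20, v, 35, u), (r, d, 26, 20, v, 36, r)}.
Projecting to F, D, B (16 duplicate(s) eliminated): {(r, r, 20), (t, r, 20), (u, r, 20), (v, a, 22)}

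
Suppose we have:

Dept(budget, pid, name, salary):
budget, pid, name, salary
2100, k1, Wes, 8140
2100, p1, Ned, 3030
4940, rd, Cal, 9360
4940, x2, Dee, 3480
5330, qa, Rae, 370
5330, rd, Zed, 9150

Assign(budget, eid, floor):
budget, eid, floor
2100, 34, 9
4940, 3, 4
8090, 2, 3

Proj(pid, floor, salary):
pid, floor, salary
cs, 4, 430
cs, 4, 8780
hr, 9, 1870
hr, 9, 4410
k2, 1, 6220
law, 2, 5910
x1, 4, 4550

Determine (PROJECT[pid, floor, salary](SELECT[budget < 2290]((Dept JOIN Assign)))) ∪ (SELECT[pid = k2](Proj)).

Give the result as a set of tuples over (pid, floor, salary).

Joining Dept and Assign on budget yields {(2100, k1, Wes, 8140, 34, 9), (2100, p1, Ned, 3030, 34, 9), (4940, rd, Cal, 9360, 3, 4), (4940, x2, Dee, 3480, 3, 4)}.
Apply σ_{budget < 2290}; surviving tuples: {(2100, k1, Wes, 8140, 34, 9), (2100, p1, Ned, 3030, 34, 9)}
π[pid, floor, salary]: project onto (pid, floor, salary) → {(k1, 9, 8140), (p1, 9, 3030)}
Apply σ_{pid = k2}; surviving tuples: {(k2, 1, 6220)}
Taking the union: {(k1, 9, 8140), (k2, 1, 6220), (p1, 9, 3030)}

{(k1, 9, 8140), (k2, 1, 6220), (p1, 9, 3030)}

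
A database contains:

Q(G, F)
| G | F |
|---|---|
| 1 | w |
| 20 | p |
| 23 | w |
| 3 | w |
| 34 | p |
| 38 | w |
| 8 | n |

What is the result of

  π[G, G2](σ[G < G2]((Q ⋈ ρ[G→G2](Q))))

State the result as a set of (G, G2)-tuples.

{(1, 23), (1, 3), (1, 38), (20, 34), (23, 38), (3, 23), (3, 38)}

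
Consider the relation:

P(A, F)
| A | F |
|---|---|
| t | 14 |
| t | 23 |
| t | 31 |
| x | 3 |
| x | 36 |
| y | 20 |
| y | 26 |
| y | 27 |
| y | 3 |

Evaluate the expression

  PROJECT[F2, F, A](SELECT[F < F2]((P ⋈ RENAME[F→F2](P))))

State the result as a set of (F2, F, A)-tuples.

{(20, 3, y), (23, 14, t), (26, 20, y), (26, 3, y), (27, 20, y), (27, 26, y), (27, 3, y), (31, 14, t), (31, 23, t), (36, 3, x)}

ρ[F→F2]: schema becomes (A, F2); tuples unchanged.
P ⋈ RENAME[F→F2](P) (natural join on A): {(t, 14, 14), (t, 14, 23), (t, 14, 31), (t, 23, 14), (t, 23, 23), (t, 23, 31), (t, 31, 14), (t, 31, 23), (t, 31, 31), (x, 3, 3), (x, 3, 36), (x, 36, 3), (x, 36, 36), (y, 20, 20), (y, 20, 26), (y, 20, 27), (y, 20, 3), (y, 26, 20), (y, 26, 26), (y, 26, 27), (y, 26, 3), (y, 27, 20), (y, 27, 26), (y, 27, 27), (y, 27, 3), (y, 3, 20), (y, 3, 26), (y, 3, 27), (y, 3, 3)}
Filtering on F < F2 leaves {(t, 14, 23), (t, 14, 31), (t, 23, 31), (x, 3, 36), (y, 20, 26), (y, 20, 27), (y, 26, 27), (y, 3, 20), (y, 3, 26), (y, 3, 27)}.
π_{F2, F, A} gives {(20, 3, y), (23, 14, t), (26, 20, y), (26, 3, y), (27, 20, y), (27, 26, y), (27, 3, y), (31, 14, t), (31, 23, t), (36, 3, x)}.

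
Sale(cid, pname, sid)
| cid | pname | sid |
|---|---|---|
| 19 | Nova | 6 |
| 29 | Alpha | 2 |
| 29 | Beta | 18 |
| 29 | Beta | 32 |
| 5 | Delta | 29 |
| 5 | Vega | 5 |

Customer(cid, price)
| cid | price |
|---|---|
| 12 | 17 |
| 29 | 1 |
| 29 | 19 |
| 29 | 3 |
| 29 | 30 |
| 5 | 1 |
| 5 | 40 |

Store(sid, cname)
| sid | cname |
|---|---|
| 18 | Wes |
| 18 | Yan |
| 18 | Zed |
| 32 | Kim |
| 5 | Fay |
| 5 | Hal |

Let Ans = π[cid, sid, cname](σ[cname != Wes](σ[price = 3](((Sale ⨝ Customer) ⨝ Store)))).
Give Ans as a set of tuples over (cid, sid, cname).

{(29, 18, Yan), (29, 18, Zed), (29, 32, Kim)}

Sale ⋈ Customer (natural join on cid): {(29, Alpha, 2, 1), (29, Alpha, 2, 19), (29, Alpha, 2, 3), (29, Alpha, 2, 30), (29, Beta, 18, 1), (29, Beta, 18, 19), (29, Beta, 18, 3), (29, Beta, 18, 30), (29, Beta, 32, 1), (29, Beta, 32, 19), (29, Beta, 32, 3), (29, Beta, 32, 30), (5, Delta, 29, 1), (5, Delta, 29, 40), (5, Vega, 5, 1), (5, Vega, 5, 40)}
(Sale ⨝ Customer) ⋈ Store (natural join on sid): {(29, Beta, 18, 1, Wes), (29, Beta, 18, 1, Yan), (29, Beta, 18, 1, Zed), (29, Beta, 18, 19, Wes), (29, Beta, 18, 19, Yan), (29, Beta, 18, 19, Zed), (29, Beta, 18, 3, Wes), (29, Beta, 18, 3, Yan), (29, Beta, 18, 3, Zed), (29, Beta, 18, 30, Wes), (29, Beta, 18, 30, Yan), (29, Beta, 18, 30, Zed), (29, Beta, 32, 1, Kim), (29, Beta, 32, 19, Kim), (29, Beta, 32, 3, Kim), (29, Beta, 32, 30, Kim), (5, Vega, 5, 1, Fay), (5, Vega, 5, 1, Hal), (5, Vega, 5, 40, Fay), (5, Vega, 5, 40, Hal)}
Apply σ_{price = 3}; surviving tuples: {(29, Beta, 18, 3, Wes), (29, Beta, 18, 3, Yan), (29, Beta, 18, 3, Zed), (29, Beta, 32, 3, Kim)}
Apply σ_{cname != Wes}; surviving tuples: {(29, Beta, 18, 3, Yan), (29, Beta, 18, 3, Zed), (29, Beta, 32, 3, Kim)}
Projecting to cid, sid, cname: {(29, 18, Yan), (29, 18, Zed), (29, 32, Kim)}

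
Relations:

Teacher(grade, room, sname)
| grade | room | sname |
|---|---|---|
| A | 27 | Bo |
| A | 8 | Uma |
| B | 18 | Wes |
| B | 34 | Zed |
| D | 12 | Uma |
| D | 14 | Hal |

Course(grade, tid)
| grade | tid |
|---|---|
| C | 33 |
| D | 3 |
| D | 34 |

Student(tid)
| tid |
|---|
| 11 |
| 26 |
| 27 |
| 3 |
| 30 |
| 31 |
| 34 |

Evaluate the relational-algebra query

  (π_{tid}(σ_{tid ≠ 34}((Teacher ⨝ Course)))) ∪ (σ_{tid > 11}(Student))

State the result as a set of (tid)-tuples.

Joining Teacher and Course on grade yields {(D, 12, Uma, 3), (D, 12, Uma, 34), (D, 14, Hal, 3), (D, 14, Hal, 34)}.
Selection tid ≠ 34: {(D, 12, Uma, 3), (D, 14, Hal, 3)}
Projecting to tid (1 duplicate(s) eliminated): {3}
Selection tid > 11: {26, 27, 30, 31, 34}
Set union of the two operands is {26, 27, 3, 30, 31, 34}.

{26, 27, 3, 30, 31, 34}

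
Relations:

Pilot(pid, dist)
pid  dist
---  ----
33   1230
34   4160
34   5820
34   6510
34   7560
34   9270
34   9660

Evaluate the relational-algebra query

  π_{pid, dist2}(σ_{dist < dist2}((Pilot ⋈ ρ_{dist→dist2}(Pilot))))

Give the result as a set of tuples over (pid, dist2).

{(34, 5820), (34, 6510), (34, 7560), (34, 9270), (34, 9660)}

ρ[dist→dist2]: schema becomes (pid, dist2); tuples unchanged.
Natural join on pid: {(33, 1230, 1230), (34, 4160, 4160), (34, 4160, 5820), (34, 4160, 6510), (34, 4160, 7560), (34, 4160, 9270), (34, 4160, 9660), (34, 5820, 4160), (34, 5820, 5820), (34, 5820, 6510), (34, 5820, 7560), (34, 5820, 9270), (34, 5820, 9660), (34, 6510, 4160), (34, 6510, 5820), (34, 6510, 6510), (34, 6510, 7560), (34, 6510, 9270), (34, 6510, 9660), (34, 7560, 4160), (34, 7560, 5820), (34, 7560, 6510), (34, 7560, 7560), (34, 7560, 9270), (34, 7560, 9660), (34, 9270, 4160), (34, 9270, 5820), (34, 9270, 6510), (34, 9270, 7560), (34, 9270, 9270), (34, 9270, 9660), (34, 9660, 4160), (34, 9660, 5820), (34, 9660, 6510), (34, 9660, 7560), (34, 9660, 9270), (34, 9660, 9660)}
Apply σ_{dist < dist2}; surviving tuples: {(34, 4160, 5820), (34, 4160, 6510), (34, 4160, 7560), (34, 4160, 9270), (34, 4160, 9660), (34, 5820, 6510), (34, 5820, 7560), (34, 5820, 9270), (34, 5820, 9660), (34, 6510, 7560), (34, 6510, 9270), (34, 6510, 9660), (34, 7560, 9270), (34, 7560, 9660), (34, 9270, 9660)}
π[pid, dist2]: project onto (pid, dist2) (10 duplicate(s) eliminated) → {(34, 5820), (34, 6510), (34, 7560), (34, 9270), (34, 9660)}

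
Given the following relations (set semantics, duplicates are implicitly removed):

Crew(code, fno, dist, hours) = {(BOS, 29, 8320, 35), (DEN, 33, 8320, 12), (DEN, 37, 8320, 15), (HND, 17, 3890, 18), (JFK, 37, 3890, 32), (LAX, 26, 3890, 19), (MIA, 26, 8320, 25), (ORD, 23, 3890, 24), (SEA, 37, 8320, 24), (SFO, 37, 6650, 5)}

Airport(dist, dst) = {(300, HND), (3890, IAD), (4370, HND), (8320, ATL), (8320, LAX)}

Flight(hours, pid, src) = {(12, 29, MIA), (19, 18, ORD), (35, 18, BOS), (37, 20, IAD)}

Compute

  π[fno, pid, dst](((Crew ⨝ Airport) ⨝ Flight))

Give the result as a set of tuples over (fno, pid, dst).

Crew ⋈ Airport (natural join on dist): {(BOS, 29, 8320, 35, ATL), (BOS, 29, 8320, 35, LAX), (DEN, 33, 8320, 12, ATL), (DEN, 33, 8320, 12, LAX), (DEN, 37, 8320, 15, ATL), (DEN, 37, 8320, 15, LAX), (HND, 17, 3890, 18, IAD), (JFK, 37, 3890, 32, IAD), (LAX, 26, 3890, 19, IAD), (MIA, 26, 8320, 25, ATL), (MIA, 26, 8320, 25, LAX), (ORD, 23, 3890, 24, IAD), (SEA, 37, 8320, 24, ATL), (SEA, 37, 8320, 24, LAX)}
(Crew ⨝ Airport) ⋈ Flight (natural join on hours): {(BOS, 29, 8320, 35, ATL, 18, BOS), (BOS, 29, 8320, 35, LAX, 18, BOS), (DEN, 33, 8320, 12, ATL, 29, MIA), (DEN, 33, 8320, 12, LAX, 29, MIA), (LAX, 26, 3890, 19, IAD, 18, ORD)}
Projecting to fno, pid, dst: {(26, 18, IAD), (29, 18, ATL), (29, 18, LAX), (33, 29, ATL), (33, 29, LAX)}

{(26, 18, IAD), (29, 18, ATL), (29, 18, LAX), (33, 29, ATL), (33, 29, LAX)}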